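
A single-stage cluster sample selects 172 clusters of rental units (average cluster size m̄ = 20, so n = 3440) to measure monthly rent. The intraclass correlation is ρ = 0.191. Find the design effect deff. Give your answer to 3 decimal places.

deff = 1 + (20 − 1)·0.191 = 1 + 3.629 = 4.629.

4.629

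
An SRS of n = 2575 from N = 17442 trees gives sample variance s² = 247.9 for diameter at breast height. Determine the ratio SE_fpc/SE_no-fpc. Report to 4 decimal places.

0.9232

f = n/N = 2575/17442 = 0.14763215.
SE_no-fpc = √(s²/n) = 0.31027705; SE_fpc = √((1−f)s²/n) = 0.28645946.
Ratio = √(1−f) = 0.92323770.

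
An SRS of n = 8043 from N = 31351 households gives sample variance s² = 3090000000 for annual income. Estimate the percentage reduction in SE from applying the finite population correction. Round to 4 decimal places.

13.7763

f = n/N = 8043/31351 = 0.25654684.
SE_no-fpc = √(s²/n) = 619.82659; SE_fpc = √((1−f)s²/n) = 534.43761.
Ratio = √(1−f) = 0.86223730. Reduction = 100·(1 − 0.86223730) = 13.7763%.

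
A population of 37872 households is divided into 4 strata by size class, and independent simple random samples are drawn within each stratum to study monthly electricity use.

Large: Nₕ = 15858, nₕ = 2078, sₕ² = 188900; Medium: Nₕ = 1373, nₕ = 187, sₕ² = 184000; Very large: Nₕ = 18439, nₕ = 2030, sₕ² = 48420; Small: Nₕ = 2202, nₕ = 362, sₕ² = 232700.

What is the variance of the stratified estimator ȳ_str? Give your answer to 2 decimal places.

21.81

Var(ȳ_str) = Σₕ Wₕ²(1 − fₕ)sₕ²/nₕ with Wₕ = Nₕ/N, N = 37872.
Large: Wₕ = 0.41872624; term = 0.41872624²·(1 − 0.13103796)·188900/2078 = 13.84993.
Medium: Wₕ = 0.03625370; term = 0.03625370²·(1 − 0.13619811)·184000/187 = 1.1171075.
Very large: Wₕ = 0.48687685; term = 0.48687685²·(1 − 0.11009274)·48420/2030 = 5.0316653.
Small: Wₕ = 0.05814322; term = 0.05814322²·(1 − 0.16439600)·232700/362 = 1.8158772.
Sum = 21.81458.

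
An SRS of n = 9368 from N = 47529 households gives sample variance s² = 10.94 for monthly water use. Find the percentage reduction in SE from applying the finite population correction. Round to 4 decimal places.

f = n/N = 9368/47529 = 0.19710072.
SE_no-fpc = √(s²/n) = 0.034173166; SE_fpc = √((1−f)s²/n) = 0.030620745.
Ratio = √(1−f) = 0.89604647. Reduction = 100·(1 − 0.89604647) = 10.3954%.

10.3954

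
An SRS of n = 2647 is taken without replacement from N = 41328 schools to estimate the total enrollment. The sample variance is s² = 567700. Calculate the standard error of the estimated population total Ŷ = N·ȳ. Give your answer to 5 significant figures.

Var(Ŷ) = N²·Var(ȳ) = N²·(1 − n/N)·s²/n.
f = 2647/41328 = 0.06404859; Var(ȳ) = 0.93595141·567700/2647 = 200.73276.
Var(Ŷ) = 41328² · 200.73276 = 3.4285227 × 10^11.
SE(Ŷ) = √(3.4285227 × 10^11) = 585540.

585540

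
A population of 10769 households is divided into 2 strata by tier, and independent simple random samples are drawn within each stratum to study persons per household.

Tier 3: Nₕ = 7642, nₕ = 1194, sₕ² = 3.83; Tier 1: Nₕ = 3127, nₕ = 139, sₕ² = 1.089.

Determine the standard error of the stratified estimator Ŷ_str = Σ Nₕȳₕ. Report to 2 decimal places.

480.90

Var(Ŷ_str) = Σₕ Nₕ²(1 − fₕ)sₕ²/nₕ.
Tier 3: 7642²·(1 − 1194/7642)·3.83/1194 = 158061.65.
Tier 1: 3127²·(1 − 139/3127)·1.089/139 = 73201.765.
Sum = 231263.42.
SE = √(231263.42) = 480.90.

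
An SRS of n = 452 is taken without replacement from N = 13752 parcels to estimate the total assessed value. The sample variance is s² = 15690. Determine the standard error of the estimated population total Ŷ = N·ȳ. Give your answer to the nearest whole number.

79680

Var(Ŷ) = N²·Var(ȳ) = N²·(1 − n/N)·s²/n.
f = 452/13752 = 0.03286795; Var(ȳ) = 0.96713205·15690/452 = 33.571464.
Var(Ŷ) = 13752² · 33.571464 = 6.3489515 × 10^9.
SE(Ŷ) = √(6.3489515 × 10^9) = 79680.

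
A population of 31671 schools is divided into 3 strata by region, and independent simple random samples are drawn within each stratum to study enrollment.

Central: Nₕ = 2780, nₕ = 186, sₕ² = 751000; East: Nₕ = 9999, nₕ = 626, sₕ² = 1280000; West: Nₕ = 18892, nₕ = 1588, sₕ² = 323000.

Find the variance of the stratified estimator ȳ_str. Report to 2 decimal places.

Var(ȳ_str) = Σₕ Wₕ²(1 − fₕ)sₕ²/nₕ with Wₕ = Nₕ/N, N = 31671.
Central: Wₕ = 0.08777746; term = 0.08777746²·(1 − 0.06690647)·751000/186 = 29.028073.
East: Wₕ = 0.31571469; term = 0.31571469²·(1 − 0.06260626)·1280000/626 = 191.0501.
West: Wₕ = 0.59650785; term = 0.59650785²·(1 − 0.08405674)·323000/1588 = 66.290747.
Sum = 286.36892.

286.37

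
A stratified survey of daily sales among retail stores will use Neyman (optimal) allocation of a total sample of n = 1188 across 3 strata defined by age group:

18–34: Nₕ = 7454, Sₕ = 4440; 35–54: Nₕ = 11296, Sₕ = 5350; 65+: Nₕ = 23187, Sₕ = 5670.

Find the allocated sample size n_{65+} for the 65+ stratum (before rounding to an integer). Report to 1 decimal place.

Neyman allocation: nₕ = n·NₕSₕ / Σⱼ NⱼSⱼ.
Σ NⱼSⱼ = 7454·4440 + 11296·5350 + 23187·5670 = 2.2499965 × 10^8.
n_{65+} = 1188·23187·5670 / (2.2499965 × 10^8) = 694.2.

694.2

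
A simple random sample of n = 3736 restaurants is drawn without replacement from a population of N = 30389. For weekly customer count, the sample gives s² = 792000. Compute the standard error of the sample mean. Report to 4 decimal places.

Under SRS without replacement, Var(ȳ) = (1 − f)·s²/n with f = n/N = 3736/30389 = 0.12293922.
Var(ȳ) = (1 − 0.12293922)·792000/3736 = 0.87706078·211.99143 = 185.92937.
SE(ȳ) = √(185.92937) = 13.6356.

13.6356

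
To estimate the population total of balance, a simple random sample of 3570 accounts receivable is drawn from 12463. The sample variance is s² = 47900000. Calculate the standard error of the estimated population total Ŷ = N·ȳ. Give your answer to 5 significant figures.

1.2195 × 10^6

Var(Ŷ) = N²·Var(ȳ) = N²·(1 − n/N)·s²/n.
f = 3570/12463 = 0.28644789; Var(ȳ) = 0.71355211·47900000/3570 = 9573.9906.
Var(Ŷ) = 12463² · 9573.9906 = 1.4870932 × 10^12.
SE(Ŷ) = √(1.4870932 × 10^12) = 1.2195 × 10^6.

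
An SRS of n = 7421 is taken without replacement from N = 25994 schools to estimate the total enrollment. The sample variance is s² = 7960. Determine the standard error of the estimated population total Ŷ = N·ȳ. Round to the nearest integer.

22756

Var(Ŷ) = N²·Var(ȳ) = N²·(1 − n/N)·s²/n.
f = 7421/25994 = 0.28548896; Var(ȳ) = 0.71451104·7960/7421 = 0.76640721.
Var(Ŷ) = 25994² · 0.76640721 = 5.1785218 × 10^8.
SE(Ŷ) = √(5.1785218 × 10^8) = 22756.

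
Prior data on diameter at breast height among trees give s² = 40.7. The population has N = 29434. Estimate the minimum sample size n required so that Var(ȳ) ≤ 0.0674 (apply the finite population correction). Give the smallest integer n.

592

Without fpc, n₀ = s²/D = 40.7/0.0674 = 603.8576.
With fpc, (1 − n/N)·s²/n ≤ D requires n ≥ n₀/(1 + n₀/N) = 603.8576/(1 + 603.8576/29434) = 591.7181.
Rounding up, n = 592.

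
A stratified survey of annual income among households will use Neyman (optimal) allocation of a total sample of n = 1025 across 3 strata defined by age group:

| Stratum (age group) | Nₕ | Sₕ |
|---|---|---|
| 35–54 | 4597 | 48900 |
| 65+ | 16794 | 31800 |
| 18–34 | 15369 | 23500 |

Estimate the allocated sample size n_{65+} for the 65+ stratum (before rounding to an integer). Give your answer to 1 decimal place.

Neyman allocation: nₕ = n·NₕSₕ / Σⱼ NⱼSⱼ.
Σ NⱼSⱼ = 4597·48900 + 16794·31800 + 15369·23500 = 1.120014 × 10^9.
n_{65+} = 1025·16794·31800 / (1.120014 × 10^9) = 488.7.

488.7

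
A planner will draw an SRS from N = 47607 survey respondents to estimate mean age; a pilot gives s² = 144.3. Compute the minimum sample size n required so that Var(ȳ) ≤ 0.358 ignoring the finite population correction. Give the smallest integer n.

Without fpc, n₀ = s²/D = 144.3/0.358 = 403.0726.
Rounding up, n = 404.

404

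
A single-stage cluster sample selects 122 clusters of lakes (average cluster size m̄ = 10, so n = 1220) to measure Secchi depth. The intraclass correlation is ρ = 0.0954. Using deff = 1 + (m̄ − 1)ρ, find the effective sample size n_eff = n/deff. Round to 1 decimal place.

656.4

deff = 1 + (10 − 1)·0.0954 = 1 + 0.8586 = 1.8586.
n_eff = 1220 / 1.8586 = 656.4.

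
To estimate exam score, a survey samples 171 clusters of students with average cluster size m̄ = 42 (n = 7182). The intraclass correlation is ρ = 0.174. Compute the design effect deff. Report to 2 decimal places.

deff = 1 + (42 − 1)·0.174 = 1 + 7.134 = 8.134.

8.13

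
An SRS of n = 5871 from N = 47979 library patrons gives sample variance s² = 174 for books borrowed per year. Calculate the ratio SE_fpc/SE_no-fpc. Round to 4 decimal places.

f = n/N = 5871/47979 = 0.12236604.
SE_no-fpc = √(s²/n) = 0.17215458; SE_fpc = √((1−f)s²/n) = 0.16127806.
Ratio = √(1−f) = 0.93682120.

0.9368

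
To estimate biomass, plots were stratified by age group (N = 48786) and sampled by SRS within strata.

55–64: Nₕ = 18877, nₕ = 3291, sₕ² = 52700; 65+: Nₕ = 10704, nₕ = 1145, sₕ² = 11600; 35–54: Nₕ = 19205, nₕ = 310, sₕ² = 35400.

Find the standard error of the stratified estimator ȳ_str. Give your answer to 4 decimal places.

4.4526

Var(ȳ_str) = Σₕ Wₕ²(1 − fₕ)sₕ²/nₕ with Wₕ = Nₕ/N, N = 48786.
55–64: Wₕ = 0.38693478; term = 0.38693478²·(1 − 0.17433914)·52700/3291 = 1.9795203.
65+: Wₕ = 0.21940721; term = 0.21940721²·(1 − 0.10696936)·11600/1145 = 0.43553257.
35–54: Wₕ = 0.39365802; term = 0.39365802²·(1 − 0.01614163)·35400/310 = 17.410544.
Sum = 19.825597.
SE = √(19.825597) = 4.4526.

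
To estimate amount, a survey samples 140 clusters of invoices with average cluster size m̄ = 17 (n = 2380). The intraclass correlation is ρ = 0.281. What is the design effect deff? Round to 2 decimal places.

5.50

deff = 1 + (17 − 1)·0.281 = 1 + 4.496 = 5.496.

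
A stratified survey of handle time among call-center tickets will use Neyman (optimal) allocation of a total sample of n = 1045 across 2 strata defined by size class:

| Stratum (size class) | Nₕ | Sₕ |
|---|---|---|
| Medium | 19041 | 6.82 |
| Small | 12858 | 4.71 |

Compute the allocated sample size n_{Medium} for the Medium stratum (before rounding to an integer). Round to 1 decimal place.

Neyman allocation: nₕ = n·NₕSₕ / Σⱼ NⱼSⱼ.
Σ NⱼSⱼ = 19041·6.82 + 12858·4.71 = 190420.8.
n_{Medium} = 1045·19041·6.82 / 190420.8 = 712.6.

712.6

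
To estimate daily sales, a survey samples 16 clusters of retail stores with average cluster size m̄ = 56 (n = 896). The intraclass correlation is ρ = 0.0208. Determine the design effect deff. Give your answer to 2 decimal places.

deff = 1 + (56 − 1)·0.0208 = 1 + 1.144 = 2.144.

2.14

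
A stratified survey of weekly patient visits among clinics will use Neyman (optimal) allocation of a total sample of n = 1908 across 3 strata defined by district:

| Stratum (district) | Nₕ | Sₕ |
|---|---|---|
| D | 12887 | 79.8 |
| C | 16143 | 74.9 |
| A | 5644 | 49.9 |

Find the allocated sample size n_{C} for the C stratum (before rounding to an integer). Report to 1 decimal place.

Neyman allocation: nₕ = n·NₕSₕ / Σⱼ NⱼSⱼ.
Σ NⱼSⱼ = 12887·79.8 + 16143·74.9 + 5644·49.9 = 2.5191289 × 10^6.
n_{C} = 1908·16143·74.9 / (2.5191289 × 10^6) = 915.8.

915.8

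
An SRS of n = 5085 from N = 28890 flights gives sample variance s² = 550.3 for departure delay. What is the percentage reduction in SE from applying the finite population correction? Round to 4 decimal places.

9.2262

f = n/N = 5085/28890 = 0.17601246.
SE_no-fpc = √(s²/n) = 0.32896847; SE_fpc = √((1−f)s²/n) = 0.29861705.
Ratio = √(1−f) = 0.90773759. Reduction = 100·(1 − 0.90773759) = 9.2262%.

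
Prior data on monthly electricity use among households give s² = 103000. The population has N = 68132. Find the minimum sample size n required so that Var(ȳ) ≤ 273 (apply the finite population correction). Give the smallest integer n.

376

Without fpc, n₀ = s²/D = 103000/273 = 377.2894.
With fpc, (1 − n/N)·s²/n ≤ D requires n ≥ n₀/(1 + n₀/N) = 377.2894/(1 + 377.2894/68132) = 375.2116.
Rounding up, n = 376.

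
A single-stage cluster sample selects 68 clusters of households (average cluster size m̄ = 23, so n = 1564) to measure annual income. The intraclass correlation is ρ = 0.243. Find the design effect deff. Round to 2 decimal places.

6.35

deff = 1 + (23 − 1)·0.243 = 1 + 5.346 = 6.346.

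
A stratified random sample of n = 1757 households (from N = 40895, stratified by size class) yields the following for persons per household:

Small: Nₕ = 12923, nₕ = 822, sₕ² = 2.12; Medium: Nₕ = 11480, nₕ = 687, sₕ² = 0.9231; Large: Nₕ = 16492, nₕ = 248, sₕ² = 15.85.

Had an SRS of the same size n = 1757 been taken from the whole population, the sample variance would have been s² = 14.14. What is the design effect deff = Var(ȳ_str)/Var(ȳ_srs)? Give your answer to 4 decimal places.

1.3735

Var(ȳ_str) = Σ Wₕ²(1−fₕ)sₕ²/nₕ with Wₕ = Nₕ/40895:
  Small: (12923/40895)²·(1−822/12923)·2.12/822 = 2.4116164 × 10^-4
  Medium: (11480/40895)²·(1−687/11480)·0.9231/687 = 9.9548714 × 10^-5
  Large: (16492/40895)²·(1−248/16492)·15.85/248 = 0.010237725
  → Var(ȳ_str) = 0.010578435.
Var(ȳ_srs) = (1 − 1757/40895)·14.14/1757 = 0.0077020452.
deff = 0.010578435 / 0.0077020452 = 1.3735.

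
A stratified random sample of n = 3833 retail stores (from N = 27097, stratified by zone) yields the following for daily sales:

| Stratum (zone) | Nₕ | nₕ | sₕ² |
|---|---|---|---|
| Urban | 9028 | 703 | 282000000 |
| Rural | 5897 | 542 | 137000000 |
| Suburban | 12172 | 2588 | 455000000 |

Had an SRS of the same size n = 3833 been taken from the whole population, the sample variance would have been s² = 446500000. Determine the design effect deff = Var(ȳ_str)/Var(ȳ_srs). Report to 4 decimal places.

Var(ȳ_str) = Σ Wₕ²(1−fₕ)sₕ²/nₕ with Wₕ = Nₕ/27097:
  Urban: (9028/27097)²·(1−703/9028)·282000000/703 = 41060.776
  Rural: (5897/27097)²·(1−542/5897)·137000000/542 = 10870.999
  Suburban: (12172/27097)²·(1−2588/12172)·455000000/2588 = 27932.734
  → Var(ȳ_str) = 79864.509.
Var(ȳ_srs) = (1 − 3833/27097)·446500000/3833 = 100010.55.
deff = 79864.509 / 100010.55 = 0.7986.

0.7986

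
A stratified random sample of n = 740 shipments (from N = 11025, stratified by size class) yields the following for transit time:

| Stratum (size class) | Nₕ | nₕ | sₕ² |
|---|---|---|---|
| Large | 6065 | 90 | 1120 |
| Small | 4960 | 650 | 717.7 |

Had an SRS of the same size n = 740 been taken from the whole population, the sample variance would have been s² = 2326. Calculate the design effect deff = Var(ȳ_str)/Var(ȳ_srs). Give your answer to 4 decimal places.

1.3315

Var(ȳ_str) = Σ Wₕ²(1−fₕ)sₕ²/nₕ with Wₕ = Nₕ/11025:
  Large: (6065/11025)²·(1−90/6065)·1120/90 = 3.7101121
  Small: (4960/11025)²·(1−650/4960)·717.7/650 = 0.194192
  → Var(ȳ_str) = 3.9043041.
Var(ȳ_srs) = (1 − 740/11025)·2326/740 = 2.9322682.
deff = 3.9043041 / 2.9322682 = 1.3315.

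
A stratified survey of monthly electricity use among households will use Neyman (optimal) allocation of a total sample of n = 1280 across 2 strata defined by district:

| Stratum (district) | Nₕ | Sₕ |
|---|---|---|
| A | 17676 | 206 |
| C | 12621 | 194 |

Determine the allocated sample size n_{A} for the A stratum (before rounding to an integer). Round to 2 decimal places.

765.36

Neyman allocation: nₕ = n·NₕSₕ / Σⱼ NⱼSⱼ.
Σ NⱼSⱼ = 17676·206 + 12621·194 = 6.08973 × 10^6.
n_{A} = 1280·17676·206 / (6.08973 × 10^6) = 765.36.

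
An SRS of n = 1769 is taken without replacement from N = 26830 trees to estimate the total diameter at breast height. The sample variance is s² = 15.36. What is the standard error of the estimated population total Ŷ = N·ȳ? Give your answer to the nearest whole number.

2416

Var(Ŷ) = N²·Var(ȳ) = N²·(1 − n/N)·s²/n.
f = 1769/26830 = 0.06593366; Var(ȳ) = 0.93406634·15.36/1769 = 0.0081103782.
Var(Ŷ) = 26830² · 0.0081103782 = 5.8382468 × 10^6.
SE(Ŷ) = √(5.8382468 × 10^6) = 2416.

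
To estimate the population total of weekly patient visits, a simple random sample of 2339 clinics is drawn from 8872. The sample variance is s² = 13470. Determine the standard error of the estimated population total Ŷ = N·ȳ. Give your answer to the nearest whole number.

18270

Var(Ŷ) = N²·Var(ȳ) = N²·(1 − n/N)·s²/n.
f = 2339/8872 = 0.26363841; Var(ȳ) = 0.73636159·13470/2339 = 4.2406116.
Var(Ŷ) = 8872² · 4.2406116 = 3.3378865 × 10^8.
SE(Ŷ) = √(3.3378865 × 10^8) = 18270.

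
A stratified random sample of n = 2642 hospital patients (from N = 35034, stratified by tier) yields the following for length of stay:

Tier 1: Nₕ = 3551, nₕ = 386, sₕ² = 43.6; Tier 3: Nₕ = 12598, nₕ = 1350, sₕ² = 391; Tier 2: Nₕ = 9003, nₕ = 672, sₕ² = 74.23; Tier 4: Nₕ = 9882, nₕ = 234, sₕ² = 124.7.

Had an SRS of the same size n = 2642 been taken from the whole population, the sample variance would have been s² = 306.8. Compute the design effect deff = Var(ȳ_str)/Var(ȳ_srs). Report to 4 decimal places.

Var(ȳ_str) = Σ Wₕ²(1−fₕ)sₕ²/nₕ with Wₕ = Nₕ/35034:
  Tier 1: (3551/35034)²·(1−386/3551)·43.6/386 = 0.0010342943
  Tier 3: (12598/35034)²·(1−1350/12598)·391/1350 = 0.033438012
  Tier 2: (9003/35034)²·(1−672/9003)·74.23/672 = 0.0067501764
  Tier 4: (9882/35034)²·(1−234/9882)·124.7/234 = 0.041395515
  → Var(ȳ_str) = 0.082617998.
Var(ȳ_srs) = (1 − 2642/35034)·306.8/2642 = 0.10736694.
deff = 0.082617998 / 0.10736694 = 0.7695.

0.7695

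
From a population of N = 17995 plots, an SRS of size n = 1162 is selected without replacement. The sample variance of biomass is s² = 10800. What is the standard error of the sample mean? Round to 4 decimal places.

Under SRS without replacement, Var(ȳ) = (1 − f)·s²/n with f = n/N = 1162/17995 = 0.06457349.
Var(ȳ) = (1 − 0.06457349)·10800/1162 = 0.93542651·9.2943201 = 8.6941534.
SE(ȳ) = √(8.6941534) = 2.9486.

2.9486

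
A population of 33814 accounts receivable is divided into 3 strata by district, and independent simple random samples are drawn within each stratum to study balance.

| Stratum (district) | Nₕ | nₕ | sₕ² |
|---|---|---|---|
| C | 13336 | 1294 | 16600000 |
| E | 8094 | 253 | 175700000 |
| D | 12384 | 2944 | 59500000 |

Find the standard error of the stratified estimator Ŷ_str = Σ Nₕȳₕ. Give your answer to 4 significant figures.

Var(Ŷ_str) = Σₕ Nₕ²(1 − fₕ)sₕ²/nₕ.
C: 13336²·(1 − 1294/13336)·16600000/1294 = 2.0601461 × 10^12.
E: 8094²·(1 − 253/8094)·175700000/253 = 4.4074348 × 10^13.
D: 12384²·(1 − 2944/12384)·59500000/2944 = 2.3627191 × 10^12.
Sum = 4.8497213 × 10^13.
SE = √(4.8497213 × 10^13) = 6.964 × 10^6.

6.964 × 10^6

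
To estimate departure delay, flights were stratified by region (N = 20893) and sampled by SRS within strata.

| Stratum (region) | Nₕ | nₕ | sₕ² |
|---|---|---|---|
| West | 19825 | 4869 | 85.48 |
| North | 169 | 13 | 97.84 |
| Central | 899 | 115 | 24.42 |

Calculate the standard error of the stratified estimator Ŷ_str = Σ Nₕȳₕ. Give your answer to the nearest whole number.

Var(Ŷ_str) = Σₕ Nₕ²(1 − fₕ)sₕ²/nₕ.
West: 19825²·(1 − 4869/19825)·85.48/4869 = 5.2053914 × 10^6.
North: 169²·(1 − 13/169)·97.84/13 = 198419.52.
Central: 899²·(1 − 115/899)·24.42/115 = 149666.15.
Sum = 5.5534771 × 10^6.
SE = √(5.5534771 × 10^6) = 2357.

2357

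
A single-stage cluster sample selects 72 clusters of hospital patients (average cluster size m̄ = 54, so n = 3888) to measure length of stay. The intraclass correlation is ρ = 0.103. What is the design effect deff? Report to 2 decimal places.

6.46

deff = 1 + (54 − 1)·0.103 = 1 + 5.459 = 6.459.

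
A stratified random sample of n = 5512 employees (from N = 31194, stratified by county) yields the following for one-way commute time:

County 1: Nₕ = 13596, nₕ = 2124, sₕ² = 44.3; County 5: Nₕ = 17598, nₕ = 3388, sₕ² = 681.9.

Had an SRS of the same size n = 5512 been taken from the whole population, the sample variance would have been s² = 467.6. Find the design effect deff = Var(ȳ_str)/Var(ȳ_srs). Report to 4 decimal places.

Var(ȳ_str) = Σ Wₕ²(1−fₕ)sₕ²/nₕ with Wₕ = Nₕ/31194:
  County 1: (13596/31194)²·(1−2124/13596)·44.3/2124 = 0.0033431616
  County 5: (17598/31194)²·(1−3388/17598)·681.9/3388 = 0.051724053
  → Var(ȳ_str) = 0.055067215.
Var(ȳ_srs) = (1 − 5512/31194)·467.6/5512 = 0.069843029.
deff = 0.055067215 / 0.069843029 = 0.7884.

0.7884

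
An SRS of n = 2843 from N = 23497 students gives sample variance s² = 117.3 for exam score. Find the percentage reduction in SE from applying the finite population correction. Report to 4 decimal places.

f = n/N = 2843/23497 = 0.12099417.
SE_no-fpc = √(s²/n) = 0.20312369; SE_fpc = √((1−f)s²/n) = 0.19043925.
Ratio = √(1−f) = 0.93755311. Reduction = 100·(1 − 0.93755311) = 6.2447%.

6.2447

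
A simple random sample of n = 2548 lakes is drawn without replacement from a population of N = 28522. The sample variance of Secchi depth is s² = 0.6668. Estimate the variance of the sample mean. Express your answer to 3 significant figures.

2.38 × 10^-4

Under SRS without replacement, Var(ȳ) = (1 − f)·s²/n with f = n/N = 2548/28522 = 0.08933455.
Var(ȳ) = (1 − 0.08933455)·0.6668/2548 = 0.91066545·2.6169545 × 10^-4 = 2.38317 × 10^-4.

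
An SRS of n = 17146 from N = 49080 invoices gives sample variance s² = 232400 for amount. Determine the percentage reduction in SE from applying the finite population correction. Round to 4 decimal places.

19.3370

f = n/N = 17146/49080 = 0.34934800.
SE_no-fpc = √(s²/n) = 3.6816004; SE_fpc = √((1−f)s²/n) = 2.9696894.
Ratio = √(1−f) = 0.80663002. Reduction = 100·(1 − 0.80663002) = 19.3370%.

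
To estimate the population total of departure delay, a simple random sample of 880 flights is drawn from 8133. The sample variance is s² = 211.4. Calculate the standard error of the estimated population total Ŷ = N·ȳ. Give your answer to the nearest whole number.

3764

Var(Ŷ) = N²·Var(ȳ) = N²·(1 − n/N)·s²/n.
f = 880/8133 = 0.10820116; Var(ȳ) = 0.89179884·211.4/880 = 0.2142344.
Var(Ŷ) = 8133² · 0.2142344 = 1.4170682 × 10^7.
SE(Ŷ) = √(1.4170682 × 10^7) = 3764.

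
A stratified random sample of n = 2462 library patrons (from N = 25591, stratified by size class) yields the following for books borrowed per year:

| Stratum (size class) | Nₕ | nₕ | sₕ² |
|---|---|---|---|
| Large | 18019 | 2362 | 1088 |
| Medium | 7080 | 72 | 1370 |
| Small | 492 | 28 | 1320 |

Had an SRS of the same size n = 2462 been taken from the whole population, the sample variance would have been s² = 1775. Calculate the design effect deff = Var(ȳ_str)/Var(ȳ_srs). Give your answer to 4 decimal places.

Var(ȳ_str) = Σ Wₕ²(1−fₕ)sₕ²/nₕ with Wₕ = Nₕ/25591:
  Large: (18019/25591)²·(1−2362/18019)·1088/2362 = 0.19843292
  Medium: (7080/25591)²·(1−72/7080)·1370/72 = 1.4415872
  Small: (492/25591)²·(1−28/492)·1320/28 = 0.016433288
  → Var(ȳ_str) = 1.6564534.
Var(ȳ_srs) = (1 − 2462/25591)·1775/2462 = 0.65159825.
deff = 1.6564534 / 0.65159825 = 2.5421.

2.5421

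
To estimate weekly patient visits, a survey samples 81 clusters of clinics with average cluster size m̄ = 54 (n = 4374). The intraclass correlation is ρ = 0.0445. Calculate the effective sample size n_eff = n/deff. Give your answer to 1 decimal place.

1302.4

deff = 1 + (54 − 1)·0.0445 = 1 + 2.3585 = 3.3585.
n_eff = 4374 / 3.3585 = 1302.4.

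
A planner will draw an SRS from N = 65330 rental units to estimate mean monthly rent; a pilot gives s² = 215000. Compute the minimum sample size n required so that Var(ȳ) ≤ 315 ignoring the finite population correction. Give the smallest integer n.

Without fpc, n₀ = s²/D = 215000/315 = 682.5397.
Rounding up, n = 683.

683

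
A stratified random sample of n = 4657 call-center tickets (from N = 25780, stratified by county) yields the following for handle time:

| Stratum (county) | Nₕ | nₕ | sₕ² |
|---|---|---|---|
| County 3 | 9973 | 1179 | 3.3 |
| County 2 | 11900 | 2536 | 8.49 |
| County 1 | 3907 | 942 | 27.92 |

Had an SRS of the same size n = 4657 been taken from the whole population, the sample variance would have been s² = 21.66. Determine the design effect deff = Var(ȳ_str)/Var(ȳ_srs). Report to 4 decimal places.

0.3798

Var(ȳ_str) = Σ Wₕ²(1−fₕ)sₕ²/nₕ with Wₕ = Nₕ/25780:
  County 3: (9973/25780)²·(1−1179/9973)·3.3/1179 = 3.6935722 × 10^-4
  County 2: (11900/25780)²·(1−2536/11900)·8.49/2536 = 5.6130768 × 10^-4
  County 1: (3907/25780)²·(1−942/3907)·27.92/942 = 5.1661474 × 10^-4
  → Var(ȳ_str) = 0.0014472796.
Var(ȳ_srs) = (1 − 4657/25780)·21.66/4657 = 0.0038108767.
deff = 0.0014472796 / 0.0038108767 = 0.3798.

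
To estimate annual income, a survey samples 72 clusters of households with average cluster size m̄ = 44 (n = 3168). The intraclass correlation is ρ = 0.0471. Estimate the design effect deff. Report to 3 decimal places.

3.025

deff = 1 + (44 − 1)·0.0471 = 1 + 2.0253 = 3.0253.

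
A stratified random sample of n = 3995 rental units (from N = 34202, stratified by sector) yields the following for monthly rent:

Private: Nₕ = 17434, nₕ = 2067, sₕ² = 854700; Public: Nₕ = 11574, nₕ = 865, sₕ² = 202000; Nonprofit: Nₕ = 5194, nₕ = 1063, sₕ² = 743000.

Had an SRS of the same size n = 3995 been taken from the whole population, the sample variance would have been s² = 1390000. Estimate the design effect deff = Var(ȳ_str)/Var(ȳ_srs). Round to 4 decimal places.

Var(ȳ_str) = Σ Wₕ²(1−fₕ)sₕ²/nₕ with Wₕ = Nₕ/34202:
  Private: (17434/34202)²·(1−2067/17434)·854700/2067 = 94.70139
  Public: (11574/34202)²·(1−865/11574)·202000/865 = 24.743701
  Nonprofit: (5194/34202)²·(1−1063/5194)·743000/1063 = 12.820639
  → Var(ȳ_str) = 132.26573.
Var(ȳ_srs) = (1 − 3995/34202)·1390000/3995 = 307.29402.
deff = 132.26573 / 307.29402 = 0.4304.

0.4304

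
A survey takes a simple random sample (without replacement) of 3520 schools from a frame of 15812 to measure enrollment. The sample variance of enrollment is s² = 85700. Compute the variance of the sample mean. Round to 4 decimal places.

18.9267

Under SRS without replacement, Var(ȳ) = (1 − f)·s²/n with f = n/N = 3520/15812 = 0.22261573.
Var(ȳ) = (1 − 0.22261573)·85700/3520 = 0.77738427·24.346591 = 18.926657.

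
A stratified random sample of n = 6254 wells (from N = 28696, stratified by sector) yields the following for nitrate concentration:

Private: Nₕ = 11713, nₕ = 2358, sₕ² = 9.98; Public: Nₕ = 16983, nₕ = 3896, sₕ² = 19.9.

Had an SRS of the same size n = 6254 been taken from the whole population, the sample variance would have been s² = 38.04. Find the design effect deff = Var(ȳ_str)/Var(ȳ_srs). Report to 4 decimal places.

0.4082

Var(ȳ_str) = Σ Wₕ²(1−fₕ)sₕ²/nₕ with Wₕ = Nₕ/28696:
  Private: (11713/28696)²·(1−2358/11713)·9.98/2358 = 5.6319131 × 10^-4
  Public: (16983/28696)²·(1−3896/16983)·19.9/3896 = 0.0013786242
  → Var(ȳ_str) = 0.0019418155.
Var(ȳ_srs) = (1 − 6254/28696)·38.04/6254 = 0.0047568869.
deff = 0.0019418155 / 0.0047568869 = 0.4082.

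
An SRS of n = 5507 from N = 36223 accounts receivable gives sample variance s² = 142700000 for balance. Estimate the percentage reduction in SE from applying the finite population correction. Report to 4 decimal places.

7.9147

f = n/N = 5507/36223 = 0.15203048.
SE_no-fpc = √(s²/n) = 160.97352; SE_fpc = √((1−f)s²/n) = 148.23289.
Ratio = √(1−f) = 0.92085261. Reduction = 100·(1 − 0.92085261) = 7.9147%.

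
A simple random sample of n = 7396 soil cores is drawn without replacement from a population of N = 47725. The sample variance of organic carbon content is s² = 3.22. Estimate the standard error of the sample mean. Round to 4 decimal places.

0.0192

Under SRS without replacement, Var(ȳ) = (1 − f)·s²/n with f = n/N = 7396/47725 = 0.15497119.
Var(ȳ) = (1 − 0.15497119)·3.22/7396 = 0.84502881·4.3537047 × 10^-4 = 3.6790059 × 10^-4.
SE(ȳ) = √(3.6790059 × 10^-4) = 0.0192.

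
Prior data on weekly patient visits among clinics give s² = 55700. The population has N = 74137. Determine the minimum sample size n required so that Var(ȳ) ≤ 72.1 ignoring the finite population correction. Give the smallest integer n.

Without fpc, n₀ = s²/D = 55700/72.1 = 772.5381.
Rounding up, n = 773.

773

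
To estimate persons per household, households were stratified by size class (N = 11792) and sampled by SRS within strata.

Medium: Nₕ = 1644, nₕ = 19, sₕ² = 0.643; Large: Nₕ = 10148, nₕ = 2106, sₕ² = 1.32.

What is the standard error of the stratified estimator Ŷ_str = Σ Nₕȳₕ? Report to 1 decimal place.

376.2

Var(Ŷ_str) = Σₕ Nₕ²(1 − fₕ)sₕ²/nₕ.
Medium: 1644²·(1 − 19/1644)·0.643/19 = 90409.184.
Large: 10148²·(1 − 2106/10148)·1.32/2106 = 51151.702.
Sum = 141560.89.
SE = √(141560.89) = 376.2.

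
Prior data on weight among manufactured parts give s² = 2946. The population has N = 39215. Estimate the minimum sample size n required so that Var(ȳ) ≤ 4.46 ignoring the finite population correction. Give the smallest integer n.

661

Without fpc, n₀ = s²/D = 2946/4.46 = 660.5381.
Rounding up, n = 661.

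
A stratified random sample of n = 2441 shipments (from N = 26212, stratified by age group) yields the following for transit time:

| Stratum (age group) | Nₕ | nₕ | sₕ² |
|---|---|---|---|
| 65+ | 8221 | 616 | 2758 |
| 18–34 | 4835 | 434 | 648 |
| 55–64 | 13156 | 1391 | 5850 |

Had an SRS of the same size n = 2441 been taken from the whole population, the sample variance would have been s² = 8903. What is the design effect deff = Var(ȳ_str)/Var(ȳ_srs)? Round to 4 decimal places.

0.4236

Var(ȳ_str) = Σ Wₕ²(1−fₕ)sₕ²/nₕ with Wₕ = Nₕ/26212:
  65+: (8221/26212)²·(1−616/8221)·2758/616 = 0.40741508
  18–34: (4835/26212)²·(1−434/4835)·648/434 = 0.046241595
  55–64: (13156/26212)²·(1−1391/13156)·5850/1391 = 0.94742363
  → Var(ȳ_str) = 1.4010803.
Var(ȳ_srs) = (1 − 2441/26212)·8903/2441 = 3.3076221.
deff = 1.4010803 / 3.3076221 = 0.4236.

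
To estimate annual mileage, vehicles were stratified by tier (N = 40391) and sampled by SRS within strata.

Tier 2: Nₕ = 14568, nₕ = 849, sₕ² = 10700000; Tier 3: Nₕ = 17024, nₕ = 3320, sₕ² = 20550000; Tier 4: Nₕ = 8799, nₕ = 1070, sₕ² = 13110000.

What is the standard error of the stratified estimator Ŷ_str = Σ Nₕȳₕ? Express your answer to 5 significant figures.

Var(Ŷ_str) = Σₕ Nₕ²(1 − fₕ)sₕ²/nₕ.
Tier 2: 14568²·(1 − 849/14568)·10700000/849 = 2.5188278 × 10^12.
Tier 3: 17024²·(1 − 3320/17024)·20550000/3320 = 1.4440516 × 10^12.
Tier 4: 8799²·(1 − 1070/8799)·13110000/1070 = 8.3325042 × 10^11.
Sum = 4.7961298 × 10^12.
SE = √(4.7961298 × 10^12) = 2.1900 × 10^6.

2.1900 × 10^6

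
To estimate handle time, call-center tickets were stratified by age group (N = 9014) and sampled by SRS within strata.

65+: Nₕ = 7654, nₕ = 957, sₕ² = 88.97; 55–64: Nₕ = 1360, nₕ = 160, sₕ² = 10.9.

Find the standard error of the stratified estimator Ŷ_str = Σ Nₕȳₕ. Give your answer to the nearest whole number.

2208

Var(Ŷ_str) = Σₕ Nₕ²(1 − fₕ)sₕ²/nₕ.
65+: 7654²·(1 − 957/7654)·88.97/957 = 4.7654115 × 10^6.
55–64: 1360²·(1 − 160/1360)·10.9/160 = 111180.
Sum = 4.8765915 × 10^6.
SE = √(4.8765915 × 10^6) = 2208.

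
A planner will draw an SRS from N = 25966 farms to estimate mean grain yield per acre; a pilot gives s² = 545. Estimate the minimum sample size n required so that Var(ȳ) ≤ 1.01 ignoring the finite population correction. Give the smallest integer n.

Without fpc, n₀ = s²/D = 545/1.01 = 539.6040.
Rounding up, n = 540.

540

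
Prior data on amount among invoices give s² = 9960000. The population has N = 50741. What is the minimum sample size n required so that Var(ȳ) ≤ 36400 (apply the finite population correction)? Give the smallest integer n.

273

Without fpc, n₀ = s²/D = 9960000/36400 = 273.6264.
With fpc, (1 − n/N)·s²/n ≤ D requires n ≥ n₀/(1 + n₀/N) = 273.6264/(1 + 273.6264/50741) = 272.1588.
Rounding up, n = 273.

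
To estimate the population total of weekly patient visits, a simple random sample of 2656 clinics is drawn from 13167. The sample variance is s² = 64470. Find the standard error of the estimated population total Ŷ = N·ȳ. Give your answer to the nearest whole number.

57960

Var(Ŷ) = N²·Var(ȳ) = N²·(1 − n/N)·s²/n.
f = 2656/13167 = 0.20171641; Var(ȳ) = 0.79828359·64470/2656 = 19.377012.
Var(Ŷ) = 13167² · 19.377012 = 3.3593904 × 10^9.
SE(Ŷ) = √(3.3593904 × 10^9) = 57960.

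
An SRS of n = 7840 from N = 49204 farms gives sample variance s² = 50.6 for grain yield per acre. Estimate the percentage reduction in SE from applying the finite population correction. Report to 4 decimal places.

f = n/N = 7840/49204 = 0.15933664.
SE_no-fpc = √(s²/n) = 0.080337299; SE_fpc = √((1−f)s²/n) = 0.073659419.
Ratio = √(1−f) = 0.91687696. Reduction = 100·(1 − 0.91687696) = 8.3123%.

8.3123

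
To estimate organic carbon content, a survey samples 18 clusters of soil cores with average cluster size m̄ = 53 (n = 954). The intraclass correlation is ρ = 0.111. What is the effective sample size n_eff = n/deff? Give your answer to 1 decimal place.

deff = 1 + (53 − 1)·0.111 = 1 + 5.772 = 6.772.
n_eff = 954 / 6.772 = 140.9.

140.9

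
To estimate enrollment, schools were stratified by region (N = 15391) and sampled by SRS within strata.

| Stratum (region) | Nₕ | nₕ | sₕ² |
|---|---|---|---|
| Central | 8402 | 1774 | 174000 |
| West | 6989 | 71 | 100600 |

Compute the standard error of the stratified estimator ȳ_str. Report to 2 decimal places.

Var(ȳ_str) = Σₕ Wₕ²(1 − fₕ)sₕ²/nₕ with Wₕ = Nₕ/N, N = 15391.
Central: Wₕ = 0.54590345; term = 0.54590345²·(1 − 0.21114020)·174000/1774 = 23.058292.
West: Wₕ = 0.45409655; term = 0.45409655²·(1 − 0.01015882)·100600/71 = 289.20217.
Sum = 312.26046.
SE = √(312.26046) = 17.67.

17.67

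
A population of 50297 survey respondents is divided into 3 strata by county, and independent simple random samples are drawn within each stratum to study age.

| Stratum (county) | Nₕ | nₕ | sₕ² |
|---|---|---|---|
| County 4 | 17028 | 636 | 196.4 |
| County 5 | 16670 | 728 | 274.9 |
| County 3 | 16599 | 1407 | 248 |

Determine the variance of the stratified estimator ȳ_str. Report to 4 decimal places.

0.0913

Var(ȳ_str) = Σₕ Wₕ²(1 − fₕ)sₕ²/nₕ with Wₕ = Nₕ/N, N = 50297.
County 4: Wₕ = 0.33854902; term = 0.33854902²·(1 − 0.03735025)·196.4/636 = 0.034071856.
County 5: Wₕ = 0.33143130; term = 0.33143130²·(1 − 0.04367127)·274.9/728 = 0.039667753.
County 3: Wₕ = 0.33001968; term = 0.33001968²·(1 − 0.08476414)·248/1407 = 0.017569941.
Sum = 0.09130955.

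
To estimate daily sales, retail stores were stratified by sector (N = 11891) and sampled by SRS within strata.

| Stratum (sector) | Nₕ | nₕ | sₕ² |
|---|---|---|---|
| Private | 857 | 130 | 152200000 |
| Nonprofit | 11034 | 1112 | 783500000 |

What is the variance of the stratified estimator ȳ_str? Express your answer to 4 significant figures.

550700

Var(ȳ_str) = Σₕ Wₕ²(1 − fₕ)sₕ²/nₕ with Wₕ = Nₕ/N, N = 11891.
Private: Wₕ = 0.07207131; term = 0.07207131²·(1 − 0.15169195)·152200000/130 = 5158.8129.
Nonprofit: Wₕ = 0.92792869; term = 0.92792869²·(1 − 0.10077941)·783500000/1112 = 545543.84.
Sum = 550702.65.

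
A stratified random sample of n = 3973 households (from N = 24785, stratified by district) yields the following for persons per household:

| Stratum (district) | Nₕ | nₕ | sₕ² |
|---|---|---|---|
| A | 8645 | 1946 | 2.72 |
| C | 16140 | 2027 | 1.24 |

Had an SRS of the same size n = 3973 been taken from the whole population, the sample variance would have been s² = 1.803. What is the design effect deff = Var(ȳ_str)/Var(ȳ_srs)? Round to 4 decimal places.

Var(ȳ_str) = Σ Wₕ²(1−fₕ)sₕ²/nₕ with Wₕ = Nₕ/24785:
  A: (8645/24785)²·(1−1946/8645)·2.72/1946 = 1.3177202 × 10^-4
  C: (16140/24785)²·(1−2027/16140)·1.24/2027 = 2.2683651 × 10^-4
  → Var(ȳ_str) = 3.5860853 × 10^-4.
Var(ȳ_srs) = (1 − 3973/24785)·1.803/3973 = 3.8106763 × 10^-4.
deff = (3.5860853 × 10^-4) / (3.8106763 × 10^-4) = 0.9411.

0.9411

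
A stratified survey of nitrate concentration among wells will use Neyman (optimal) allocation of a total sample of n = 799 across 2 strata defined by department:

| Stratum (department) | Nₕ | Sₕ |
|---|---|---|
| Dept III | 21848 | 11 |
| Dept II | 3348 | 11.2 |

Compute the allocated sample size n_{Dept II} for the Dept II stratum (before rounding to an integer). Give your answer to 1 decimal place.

107.8

Neyman allocation: nₕ = n·NₕSₕ / Σⱼ NⱼSⱼ.
Σ NⱼSⱼ = 21848·11 + 3348·11.2 = 277825.6.
n_{Dept II} = 799·3348·11.2 / 277825.6 = 107.8.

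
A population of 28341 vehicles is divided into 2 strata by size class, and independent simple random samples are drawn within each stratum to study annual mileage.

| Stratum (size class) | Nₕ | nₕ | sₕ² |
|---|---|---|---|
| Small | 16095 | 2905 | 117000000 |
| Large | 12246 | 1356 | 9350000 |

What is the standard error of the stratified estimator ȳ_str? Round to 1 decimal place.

108.6

Var(ȳ_str) = Σₕ Wₕ²(1 − fₕ)sₕ²/nₕ with Wₕ = Nₕ/N, N = 28341.
Small: Wₕ = 0.56790516; term = 0.56790516²·(1 − 0.18049084)·117000000/2905 = 10644.988.
Large: Wₕ = 0.43209484; term = 0.43209484²·(1 − 0.11073003)·9350000/1356 = 1144.8372.
Sum = 11789.825.
SE = √(11789.825) = 108.6.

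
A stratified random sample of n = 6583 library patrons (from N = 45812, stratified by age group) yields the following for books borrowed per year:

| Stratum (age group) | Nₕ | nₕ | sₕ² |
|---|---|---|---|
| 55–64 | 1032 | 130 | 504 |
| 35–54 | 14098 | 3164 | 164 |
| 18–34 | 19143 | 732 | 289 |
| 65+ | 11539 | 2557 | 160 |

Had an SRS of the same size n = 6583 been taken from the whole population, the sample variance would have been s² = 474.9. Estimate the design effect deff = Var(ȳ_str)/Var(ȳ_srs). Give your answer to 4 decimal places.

1.2128

Var(ȳ_str) = Σ Wₕ²(1−fₕ)sₕ²/nₕ with Wₕ = Nₕ/45812:
  55–64: (1032/45812)²·(1−130/1032)·504/130 = 0.0017195504
  35–54: (14098/45812)²·(1−3164/14098)·164/3164 = 0.0038070225
  18–34: (19143/45812)²·(1−732/19143)·289/732 = 0.066300322
  65+: (11539/45812)²·(1−2557/11539)·160/2557 = 0.003090096
  → Var(ȳ_str) = 0.074916991.
Var(ȳ_srs) = (1 − 6583/45812)·474.9/6583 = 0.061774082.
deff = 0.074916991 / 0.061774082 = 1.2128.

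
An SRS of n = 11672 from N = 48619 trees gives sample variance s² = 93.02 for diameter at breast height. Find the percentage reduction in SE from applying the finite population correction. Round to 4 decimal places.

12.8261

f = n/N = 11672/48619 = 0.24007075.
SE_no-fpc = √(s²/n) = 0.089272054; SE_fpc = √((1−f)s²/n) = 0.07782195.
Ratio = √(1−f) = 0.87173921. Reduction = 100·(1 − 0.87173921) = 12.8261%.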